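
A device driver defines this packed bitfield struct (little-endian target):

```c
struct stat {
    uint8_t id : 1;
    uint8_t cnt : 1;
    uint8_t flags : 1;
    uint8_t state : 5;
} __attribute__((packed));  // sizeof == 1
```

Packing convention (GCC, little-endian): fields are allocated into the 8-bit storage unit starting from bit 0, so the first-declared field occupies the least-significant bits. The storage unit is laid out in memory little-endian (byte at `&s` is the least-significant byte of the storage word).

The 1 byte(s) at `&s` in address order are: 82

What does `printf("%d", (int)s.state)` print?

[0]=0x82 (little-endian) → word 0x82
id:1 @ bit 0 → (0x82>>0)&0x1 = 0x0
cnt:1 @ bit 1 → (0x82>>1)&0x1 = 0x1
flags:1 @ bit 2 → (0x82>>2)&0x1 = 0x0
state:5 @ bit 3 → (0x82>>3)&0x1f = 0x10  ←

16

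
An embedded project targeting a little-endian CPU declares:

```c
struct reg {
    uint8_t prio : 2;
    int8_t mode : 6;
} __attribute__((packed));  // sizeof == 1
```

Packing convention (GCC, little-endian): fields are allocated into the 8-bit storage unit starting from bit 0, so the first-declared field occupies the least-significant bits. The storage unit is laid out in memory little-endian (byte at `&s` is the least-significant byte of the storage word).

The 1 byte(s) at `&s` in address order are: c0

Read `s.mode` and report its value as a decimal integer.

-16

[0]=0xc0 (little-endian) → word 0xc0
prio:2 @ bit 0 → (0xc0>>0)&0x3 = 0x0
mode:6 @ bit 2 → (0xc0>>2)&0x3f = 0x30  ←
mode signed 6b, MSB=1: 48 - 64 = -16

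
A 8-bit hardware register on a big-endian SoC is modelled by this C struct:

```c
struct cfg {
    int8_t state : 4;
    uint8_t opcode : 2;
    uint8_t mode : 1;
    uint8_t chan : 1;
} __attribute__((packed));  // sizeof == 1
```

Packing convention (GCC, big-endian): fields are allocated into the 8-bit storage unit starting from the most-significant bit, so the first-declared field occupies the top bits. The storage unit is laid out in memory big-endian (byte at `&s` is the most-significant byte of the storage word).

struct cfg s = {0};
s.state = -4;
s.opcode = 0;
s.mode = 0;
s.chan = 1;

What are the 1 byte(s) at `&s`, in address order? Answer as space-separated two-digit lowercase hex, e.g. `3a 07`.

c1

[4+:4] state=-4 & 0xf = 0xc; word=0xc0
[2+:2] opcode=0 & 0x3 = 0x0; word=0xc0
[1+:1] mode=0 & 0x1 = 0x0; word=0xc0
[0+:1] chan=1 & 0x1 = 0x1; word=0xc1
word = 0xc1 → big-endian bytes:
  [0]=0xc1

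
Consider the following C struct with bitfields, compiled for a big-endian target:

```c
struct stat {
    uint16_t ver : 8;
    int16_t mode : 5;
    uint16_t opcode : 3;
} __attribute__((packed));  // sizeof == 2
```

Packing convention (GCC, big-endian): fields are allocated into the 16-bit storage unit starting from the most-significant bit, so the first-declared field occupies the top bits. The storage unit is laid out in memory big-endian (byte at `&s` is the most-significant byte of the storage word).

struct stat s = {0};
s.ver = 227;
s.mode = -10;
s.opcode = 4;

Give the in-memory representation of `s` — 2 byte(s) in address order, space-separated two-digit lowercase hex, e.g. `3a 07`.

ver (8b) val=227 bits=0xe3 at bit 8: 0xe300
mode (5b) val=-10 bits=0x16 at bit 3: 0xe3b0
opcode (3b) val=4 bits=0x4 at bit 0: 0xe3b4
word = 0xe3b4 → big-endian bytes:
  [0]=0xe3  [1]=0xb4

e3 b4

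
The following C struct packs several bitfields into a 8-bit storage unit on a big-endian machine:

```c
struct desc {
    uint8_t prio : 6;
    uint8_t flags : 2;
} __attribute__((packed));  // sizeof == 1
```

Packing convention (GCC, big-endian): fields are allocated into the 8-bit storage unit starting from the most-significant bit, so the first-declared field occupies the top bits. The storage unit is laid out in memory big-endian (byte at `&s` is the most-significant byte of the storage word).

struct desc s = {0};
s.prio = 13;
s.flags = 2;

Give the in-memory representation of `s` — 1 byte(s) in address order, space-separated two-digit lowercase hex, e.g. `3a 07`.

[2+:6] prio=13 & 0x3f = 0xd; word=0x34
[0+:2] flags=2 & 0x3 = 0x2; word=0x36
word = 0x36 → big-endian bytes:
  [0]=0x36

36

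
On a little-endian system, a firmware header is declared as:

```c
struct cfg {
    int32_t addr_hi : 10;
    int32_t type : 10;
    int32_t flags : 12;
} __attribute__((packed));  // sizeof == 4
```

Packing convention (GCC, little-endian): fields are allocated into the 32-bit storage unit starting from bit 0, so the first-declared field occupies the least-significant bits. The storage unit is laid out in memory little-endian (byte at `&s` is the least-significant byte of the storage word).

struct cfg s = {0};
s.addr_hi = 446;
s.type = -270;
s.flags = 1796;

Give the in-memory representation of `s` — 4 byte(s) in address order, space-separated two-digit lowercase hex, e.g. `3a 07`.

be c9 4b 70

addr_hi:10 = 446 → 0x1be << 0 → word 0x000001be
type:10 = -270 → 0x2f2 << 10 → word 0x000bc9be
flags:12 = 1796 → 0x704 << 20 → word 0x704bc9be
word = 0x704bc9be → little-endian bytes:
  [0]=0xbe  [1]=0xc9  [2]=0x4b  [3]=0x70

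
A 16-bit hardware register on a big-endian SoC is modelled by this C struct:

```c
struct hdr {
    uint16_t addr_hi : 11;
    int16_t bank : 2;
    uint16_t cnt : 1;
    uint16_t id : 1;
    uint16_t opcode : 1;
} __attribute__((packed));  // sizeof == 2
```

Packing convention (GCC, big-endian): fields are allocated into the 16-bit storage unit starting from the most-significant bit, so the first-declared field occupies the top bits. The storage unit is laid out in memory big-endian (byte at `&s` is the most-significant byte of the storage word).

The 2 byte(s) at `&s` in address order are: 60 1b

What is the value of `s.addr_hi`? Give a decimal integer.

[0]=0x60 [1]=0x1b (big-endian) → word 0x601b
addr_hi [5+:11] = (word>>5) & 0x7ff = 768  ←
bank [3+:2] = (word>>3) & 0x3 = 3
cnt [2+:1] = (word>>2) & 0x1 = 0
id [1+:1] = (word>>1) & 0x1 = 1
opcode [0+:1] = (word>>0) & 0x1 = 1

768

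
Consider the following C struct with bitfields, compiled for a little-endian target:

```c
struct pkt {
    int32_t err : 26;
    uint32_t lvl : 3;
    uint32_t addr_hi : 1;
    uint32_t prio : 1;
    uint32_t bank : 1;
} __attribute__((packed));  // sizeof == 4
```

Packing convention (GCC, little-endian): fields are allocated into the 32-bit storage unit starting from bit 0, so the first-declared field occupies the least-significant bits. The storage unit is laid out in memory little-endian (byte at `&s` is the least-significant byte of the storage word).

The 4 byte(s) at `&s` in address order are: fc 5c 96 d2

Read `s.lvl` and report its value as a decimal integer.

[0]=0xfc [1]=0x5c [2]=0x96 [3]=0xd2 (little-endian) → word 0xd2965cfc
err [0+:26] = (word>>0) & 0x3ffffff = 43408636
lvl [26+:3] = (word>>26) & 0x7 = 4  ←
addr_hi [29+:1] = (word>>29) & 0x1 = 0
prio [30+:1] = (word>>30) & 0x1 = 1
bank [31+:1] = (word>>31) & 0x1 = 1

4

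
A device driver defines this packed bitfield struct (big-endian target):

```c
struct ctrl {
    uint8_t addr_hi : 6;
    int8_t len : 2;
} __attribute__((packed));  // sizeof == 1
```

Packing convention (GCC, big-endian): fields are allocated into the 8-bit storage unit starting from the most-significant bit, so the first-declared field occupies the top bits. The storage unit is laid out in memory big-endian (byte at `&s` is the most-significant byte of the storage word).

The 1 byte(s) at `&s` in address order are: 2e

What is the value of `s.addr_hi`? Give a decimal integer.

[0]=0x2e (big-endian) → word 0x2e
addr_hi:6 @ bit 2 → (0x2e>>2)&0x3f = 0xb  ←
len:2 @ bit 0 → (0x2e>>0)&0x3 = 0x2

11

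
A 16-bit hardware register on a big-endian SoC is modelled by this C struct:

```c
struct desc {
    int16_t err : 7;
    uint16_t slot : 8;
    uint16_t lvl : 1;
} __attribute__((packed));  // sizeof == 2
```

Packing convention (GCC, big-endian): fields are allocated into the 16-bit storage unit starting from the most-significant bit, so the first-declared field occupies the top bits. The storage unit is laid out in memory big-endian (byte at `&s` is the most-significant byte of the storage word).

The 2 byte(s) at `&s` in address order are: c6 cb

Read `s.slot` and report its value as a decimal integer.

[0]=0xc6 [1]=0xcb (big-endian) → word 0xc6cb
err:7 @ bit 9 → (0xc6cb>>9)&0x7f = 0x63
slot:8 @ bit 1 → (0xc6cb>>1)&0xff = 0x65  ←
lvl:1 @ bit 0 → (0xc6cb>>0)&0x1 = 0x1

101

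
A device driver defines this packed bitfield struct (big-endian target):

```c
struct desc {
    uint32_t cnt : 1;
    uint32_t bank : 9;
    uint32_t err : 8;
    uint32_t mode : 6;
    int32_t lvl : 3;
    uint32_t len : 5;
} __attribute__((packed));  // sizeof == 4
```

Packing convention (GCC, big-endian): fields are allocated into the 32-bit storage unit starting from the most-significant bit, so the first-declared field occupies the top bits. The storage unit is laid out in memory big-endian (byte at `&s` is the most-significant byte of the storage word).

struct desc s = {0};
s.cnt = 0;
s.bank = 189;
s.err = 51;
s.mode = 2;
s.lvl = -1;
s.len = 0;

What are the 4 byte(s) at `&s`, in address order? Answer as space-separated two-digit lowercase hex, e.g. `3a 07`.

2f 4c c2 e0

cnt (1b) val=0 bits=0x0 at bit 31: 0x00000000
bank (9b) val=189 bits=0xbd at bit 22: 0x2f400000
err (8b) val=51 bits=0x33 at bit 14: 0x2f4cc000
mode (6b) val=2 bits=0x2 at bit 8: 0x2f4cc200
lvl (3b) val=-1 bits=0x7 at bit 5: 0x2f4cc2e0
len (5b) val=0 bits=0x0 at bit 0: 0x2f4cc2e0
word = 0x2f4cc2e0 → big-endian bytes:
  [0]=0x2f  [1]=0x4c  [2]=0xc2  [3]=0xe0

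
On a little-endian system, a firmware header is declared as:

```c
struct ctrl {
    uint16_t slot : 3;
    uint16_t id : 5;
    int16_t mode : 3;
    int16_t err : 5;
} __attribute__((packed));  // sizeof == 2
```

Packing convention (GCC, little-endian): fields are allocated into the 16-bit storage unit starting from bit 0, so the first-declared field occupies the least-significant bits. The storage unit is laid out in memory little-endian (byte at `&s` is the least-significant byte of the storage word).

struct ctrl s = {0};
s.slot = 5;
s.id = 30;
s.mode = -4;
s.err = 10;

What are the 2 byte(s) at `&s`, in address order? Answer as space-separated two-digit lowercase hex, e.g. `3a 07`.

f5 54

[0+:3] slot=5 & 0x7 = 0x5; word=0x0005
[3+:5] id=30 & 0x1f = 0x1e; word=0x00f5
[8+:3] mode=-4 & 0x7 = 0x4; word=0x04f5
[11+:5] err=10 & 0x1f = 0xa; word=0x54f5
word = 0x54f5 → little-endian bytes:
  [0]=0xf5  [1]=0x54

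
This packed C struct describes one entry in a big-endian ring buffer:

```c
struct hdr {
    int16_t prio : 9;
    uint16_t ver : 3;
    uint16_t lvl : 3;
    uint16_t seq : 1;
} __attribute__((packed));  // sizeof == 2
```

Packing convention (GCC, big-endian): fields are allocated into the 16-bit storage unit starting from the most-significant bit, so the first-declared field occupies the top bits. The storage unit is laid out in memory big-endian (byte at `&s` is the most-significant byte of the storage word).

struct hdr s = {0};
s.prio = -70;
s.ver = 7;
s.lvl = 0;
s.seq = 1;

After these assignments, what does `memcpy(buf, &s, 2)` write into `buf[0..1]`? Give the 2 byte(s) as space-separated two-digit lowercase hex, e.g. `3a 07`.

dd 71

prio (9b) val=-70 bits=0x1ba at bit 7: 0xdd00
ver (3b) val=7 bits=0x7 at bit 4: 0xdd70
lvl (3b) val=0 bits=0x0 at bit 1: 0xdd70
seq (1b) val=1 bits=0x1 at bit 0: 0xdd71
word = 0xdd71 → big-endian bytes:
  [0]=0xdd  [1]=0x71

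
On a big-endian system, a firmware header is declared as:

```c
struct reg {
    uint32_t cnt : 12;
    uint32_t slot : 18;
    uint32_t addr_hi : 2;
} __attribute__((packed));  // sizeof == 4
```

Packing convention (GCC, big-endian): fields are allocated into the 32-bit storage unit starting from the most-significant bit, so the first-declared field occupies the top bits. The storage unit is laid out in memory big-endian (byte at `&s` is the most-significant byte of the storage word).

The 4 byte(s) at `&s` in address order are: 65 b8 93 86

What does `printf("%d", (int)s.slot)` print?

[0]=0x65 [1]=0xb8 [2]=0x93 [3]=0x86 (big-endian) → word 0x65b89386
cnt:12 @ bit 20 → (0x65b89386>>20)&0xfff = 0x65b
slot:18 @ bit 2 → (0x65b89386>>2)&0x3ffff = 0x224e1  ←
addr_hi:2 @ bit 0 → (0x65b89386>>0)&0x3 = 0x2

140513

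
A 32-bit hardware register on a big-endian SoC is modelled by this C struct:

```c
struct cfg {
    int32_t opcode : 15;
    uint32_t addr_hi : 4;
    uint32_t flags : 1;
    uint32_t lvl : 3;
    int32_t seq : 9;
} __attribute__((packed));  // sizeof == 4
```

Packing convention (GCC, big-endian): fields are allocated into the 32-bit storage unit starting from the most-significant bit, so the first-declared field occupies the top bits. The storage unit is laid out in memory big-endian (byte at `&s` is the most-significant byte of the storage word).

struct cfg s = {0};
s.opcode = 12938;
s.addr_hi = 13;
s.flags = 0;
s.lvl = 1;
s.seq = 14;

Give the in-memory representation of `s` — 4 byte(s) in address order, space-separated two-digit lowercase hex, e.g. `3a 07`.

65 15 a2 0e

opcode (15b) val=12938 bits=0x328a at bit 17: 0x65140000
addr_hi (4b) val=13 bits=0xd at bit 13: 0x6515a000
flags (1b) val=0 bits=0x0 at bit 12: 0x6515a000
lvl (3b) val=1 bits=0x1 at bit 9: 0x6515a200
seq (9b) val=14 bits=0xe at bit 0: 0x6515a20e
word = 0x6515a20e → big-endian bytes:
  [0]=0x65  [1]=0x15  [2]=0xa2  [3]=0x0e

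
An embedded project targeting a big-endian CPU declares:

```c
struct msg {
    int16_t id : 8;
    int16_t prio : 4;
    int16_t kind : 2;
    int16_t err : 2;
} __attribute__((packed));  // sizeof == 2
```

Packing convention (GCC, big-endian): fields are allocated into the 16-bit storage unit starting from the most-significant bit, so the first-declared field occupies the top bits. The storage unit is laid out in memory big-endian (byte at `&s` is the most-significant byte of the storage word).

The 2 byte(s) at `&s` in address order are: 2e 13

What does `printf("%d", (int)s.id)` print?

46

[0]=0x2e [1]=0x13 (big-endian) → word 0x2e13
id [8+:8] = (word>>8) & 0xff = 46  ←
prio [4+:4] = (word>>4) & 0xf = 1
kind [2+:2] = (word>>2) & 0x3 = 0
err [0+:2] = (word>>0) & 0x3 = 3
id signed 8b, MSB=0: value = 46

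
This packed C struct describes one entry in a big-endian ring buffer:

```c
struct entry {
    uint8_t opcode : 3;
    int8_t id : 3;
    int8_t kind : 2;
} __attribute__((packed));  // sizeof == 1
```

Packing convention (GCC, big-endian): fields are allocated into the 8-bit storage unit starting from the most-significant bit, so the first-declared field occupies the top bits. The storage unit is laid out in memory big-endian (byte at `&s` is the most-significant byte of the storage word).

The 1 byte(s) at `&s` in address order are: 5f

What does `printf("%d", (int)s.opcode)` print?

2

[0]=0x5f (big-endian) → word 0x5f
opcode [5+:3] = (word>>5) & 0x7 = 2  ←
id [2+:3] = (word>>2) & 0x7 = 7
kind [0+:2] = (word>>0) & 0x3 = 3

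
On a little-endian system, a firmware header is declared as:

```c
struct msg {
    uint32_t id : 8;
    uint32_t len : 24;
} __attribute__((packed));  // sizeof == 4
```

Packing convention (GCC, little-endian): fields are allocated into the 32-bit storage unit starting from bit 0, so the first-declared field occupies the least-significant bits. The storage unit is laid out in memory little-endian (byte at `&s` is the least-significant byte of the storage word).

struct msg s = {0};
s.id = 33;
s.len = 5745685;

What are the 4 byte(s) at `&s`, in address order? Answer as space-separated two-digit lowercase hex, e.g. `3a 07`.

id:8 = 33 → 0x21 << 0 → word 0x00000021
len:24 = 5745685 → 0x57ac15 << 8 → word 0x57ac1521
word = 0x57ac1521 → little-endian bytes:
  [0]=0x21  [1]=0x15  [2]=0xac  [3]=0x57

21 15 ac 57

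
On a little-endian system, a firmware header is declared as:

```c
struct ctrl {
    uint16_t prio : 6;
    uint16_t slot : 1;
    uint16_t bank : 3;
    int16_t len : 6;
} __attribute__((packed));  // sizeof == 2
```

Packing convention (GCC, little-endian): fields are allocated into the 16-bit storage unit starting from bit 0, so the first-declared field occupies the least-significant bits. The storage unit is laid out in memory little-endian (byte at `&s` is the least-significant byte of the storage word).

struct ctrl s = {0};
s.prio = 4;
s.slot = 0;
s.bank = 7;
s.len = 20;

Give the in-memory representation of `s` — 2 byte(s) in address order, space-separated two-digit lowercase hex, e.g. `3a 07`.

[0+:6] prio=4 & 0x3f = 0x4; word=0x0004
[6+:1] slot=0 & 0x1 = 0x0; word=0x0004
[7+:3] bank=7 & 0x7 = 0x7; word=0x0384
[10+:6] len=20 & 0x3f = 0x14; word=0x5384
word = 0x5384 → little-endian bytes:
  [0]=0x84  [1]=0x53

84 53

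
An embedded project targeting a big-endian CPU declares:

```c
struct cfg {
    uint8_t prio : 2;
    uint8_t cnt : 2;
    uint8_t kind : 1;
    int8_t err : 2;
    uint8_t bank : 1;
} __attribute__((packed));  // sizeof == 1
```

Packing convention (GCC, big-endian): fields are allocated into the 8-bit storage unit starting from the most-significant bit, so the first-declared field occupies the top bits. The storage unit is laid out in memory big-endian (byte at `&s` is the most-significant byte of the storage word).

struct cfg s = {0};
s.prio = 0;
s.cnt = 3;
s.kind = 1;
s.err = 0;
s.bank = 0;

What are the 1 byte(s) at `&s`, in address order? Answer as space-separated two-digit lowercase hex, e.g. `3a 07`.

prio:2 = 0 → 0x0 << 6 → word 0x00
cnt:2 = 3 → 0x3 << 4 → word 0x30
kind:1 = 1 → 0x1 << 3 → word 0x38
err:2 = 0 → 0x0 << 1 → word 0x38
bank:1 = 0 → 0x0 << 0 → word 0x38
word = 0x38 → big-endian bytes:
  [0]=0x38

38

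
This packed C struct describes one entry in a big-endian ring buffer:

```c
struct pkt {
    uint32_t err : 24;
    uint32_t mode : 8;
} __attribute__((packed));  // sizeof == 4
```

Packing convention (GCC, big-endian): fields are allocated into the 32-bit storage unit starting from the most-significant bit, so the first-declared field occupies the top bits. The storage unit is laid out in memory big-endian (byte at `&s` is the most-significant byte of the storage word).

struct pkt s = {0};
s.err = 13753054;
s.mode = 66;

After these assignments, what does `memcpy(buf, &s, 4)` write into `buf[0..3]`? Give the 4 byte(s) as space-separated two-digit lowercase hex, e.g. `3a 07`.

[8+:24] err=13753054 & 0xffffff = 0xd1dade; word=0xd1dade00
[0+:8] mode=66 & 0xff = 0x42; word=0xd1dade42
word = 0xd1dade42 → big-endian bytes:
  [0]=0xd1  [1]=0xda  [2]=0xde  [3]=0x42

d1 da de 42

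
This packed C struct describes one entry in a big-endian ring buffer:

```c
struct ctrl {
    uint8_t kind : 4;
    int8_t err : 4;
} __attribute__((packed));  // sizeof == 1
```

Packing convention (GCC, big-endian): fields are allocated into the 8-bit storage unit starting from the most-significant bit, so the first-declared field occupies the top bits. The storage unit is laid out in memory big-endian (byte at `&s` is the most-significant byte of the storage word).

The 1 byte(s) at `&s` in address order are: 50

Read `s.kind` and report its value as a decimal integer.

5

[0]=0x50 (big-endian) → word 0x50
kind:4 @ bit 4 → (0x50>>4)&0xf = 0x5  ←
err:4 @ bit 0 → (0x50>>0)&0xf = 0x0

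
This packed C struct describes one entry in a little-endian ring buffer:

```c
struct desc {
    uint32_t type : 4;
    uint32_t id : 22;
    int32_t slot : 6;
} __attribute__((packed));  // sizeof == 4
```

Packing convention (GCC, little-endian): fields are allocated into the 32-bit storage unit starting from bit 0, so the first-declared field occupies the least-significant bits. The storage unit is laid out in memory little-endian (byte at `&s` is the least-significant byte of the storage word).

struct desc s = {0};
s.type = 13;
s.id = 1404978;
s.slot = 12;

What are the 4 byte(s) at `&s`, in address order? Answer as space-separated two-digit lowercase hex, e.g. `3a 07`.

2d 03 57 31

type:4 = 13 → 0xd << 0 → word 0x0000000d
id:22 = 1404978 → 0x157032 << 4 → word 0x0157032d
slot:6 = 12 → 0xc << 26 → word 0x3157032d
word = 0x3157032d → little-endian bytes:
  [0]=0x2d  [1]=0x03  [2]=0x57  [3]=0x31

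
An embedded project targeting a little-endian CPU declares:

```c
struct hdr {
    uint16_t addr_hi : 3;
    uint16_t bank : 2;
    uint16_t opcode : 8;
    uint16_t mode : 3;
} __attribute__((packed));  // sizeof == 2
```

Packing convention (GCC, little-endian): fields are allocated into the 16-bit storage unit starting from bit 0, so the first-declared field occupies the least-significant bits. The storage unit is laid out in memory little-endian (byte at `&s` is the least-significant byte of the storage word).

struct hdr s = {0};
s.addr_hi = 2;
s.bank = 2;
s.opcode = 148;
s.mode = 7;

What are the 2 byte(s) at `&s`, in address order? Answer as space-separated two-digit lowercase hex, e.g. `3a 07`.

addr_hi (3b) val=2 bits=0x2 at bit 0: 0x0002
bank (2b) val=2 bits=0x2 at bit 3: 0x0012
opcode (8b) val=148 bits=0x94 at bit 5: 0x1292
mode (3b) val=7 bits=0x7 at bit 13: 0xf292
word = 0xf292 → little-endian bytes:
  [0]=0x92  [1]=0xf2

92 f2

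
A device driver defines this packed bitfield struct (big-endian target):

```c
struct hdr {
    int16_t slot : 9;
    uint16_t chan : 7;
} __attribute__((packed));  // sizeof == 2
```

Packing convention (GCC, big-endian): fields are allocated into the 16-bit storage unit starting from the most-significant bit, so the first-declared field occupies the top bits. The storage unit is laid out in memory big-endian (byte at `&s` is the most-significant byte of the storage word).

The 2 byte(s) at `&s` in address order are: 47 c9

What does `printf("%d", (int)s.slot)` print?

143

[0]=0x47 [1]=0xc9 (big-endian) → word 0x47c9
slot [7+:9] = (word>>7) & 0x1ff = 143  ←
chan [0+:7] = (word>>0) & 0x7f = 73
slot signed 9b, MSB=0: value = 143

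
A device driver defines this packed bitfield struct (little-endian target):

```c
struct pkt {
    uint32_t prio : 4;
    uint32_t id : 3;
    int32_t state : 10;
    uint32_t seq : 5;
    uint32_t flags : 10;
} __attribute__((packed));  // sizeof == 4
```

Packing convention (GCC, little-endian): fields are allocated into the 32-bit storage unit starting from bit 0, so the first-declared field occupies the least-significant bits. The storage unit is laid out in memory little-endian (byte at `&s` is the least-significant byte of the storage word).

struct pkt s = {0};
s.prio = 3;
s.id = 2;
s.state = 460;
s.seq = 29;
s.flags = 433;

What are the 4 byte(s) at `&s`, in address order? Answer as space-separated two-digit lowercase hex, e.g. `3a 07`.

23 e6 7a 6c

prio (4b) val=3 bits=0x3 at bit 0: 0x00000003
id (3b) val=2 bits=0x2 at bit 4: 0x00000023
state (10b) val=460 bits=0x1cc at bit 7: 0x0000e623
seq (5b) val=29 bits=0x1d at bit 17: 0x003ae623
flags (10b) val=433 bits=0x1b1 at bit 22: 0x6c7ae623
word = 0x6c7ae623 → little-endian bytes:
  [0]=0x23  [1]=0xe6  [2]=0x7a  [3]=0x6c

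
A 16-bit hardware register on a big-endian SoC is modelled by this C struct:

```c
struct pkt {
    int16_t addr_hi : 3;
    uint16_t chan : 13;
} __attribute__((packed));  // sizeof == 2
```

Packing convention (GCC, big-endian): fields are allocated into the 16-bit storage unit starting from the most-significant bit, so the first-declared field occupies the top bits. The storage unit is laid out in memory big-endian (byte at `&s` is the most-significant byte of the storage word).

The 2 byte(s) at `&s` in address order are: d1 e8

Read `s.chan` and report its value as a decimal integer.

[0]=0xd1 [1]=0xe8 (big-endian) → word 0xd1e8
addr_hi:3 @ bit 13 → (0xd1e8>>13)&0x7 = 0x6
chan:13 @ bit 0 → (0xd1e8>>0)&0x1fff = 0x11e8  ←

4584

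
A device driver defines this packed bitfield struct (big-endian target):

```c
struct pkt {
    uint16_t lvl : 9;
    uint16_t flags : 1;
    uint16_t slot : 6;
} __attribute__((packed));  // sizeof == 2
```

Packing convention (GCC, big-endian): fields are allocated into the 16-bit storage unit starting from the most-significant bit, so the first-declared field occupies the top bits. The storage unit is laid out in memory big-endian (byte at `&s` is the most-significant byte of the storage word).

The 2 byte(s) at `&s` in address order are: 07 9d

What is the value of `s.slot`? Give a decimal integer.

[0]=0x07 [1]=0x9d (big-endian) → word 0x079d
lvl:9 @ bit 7 → (0x079d>>7)&0x1ff = 0xf
flags:1 @ bit 6 → (0x079d>>6)&0x1 = 0x0
slot:6 @ bit 0 → (0x079d>>0)&0x3f = 0x1d  ←

29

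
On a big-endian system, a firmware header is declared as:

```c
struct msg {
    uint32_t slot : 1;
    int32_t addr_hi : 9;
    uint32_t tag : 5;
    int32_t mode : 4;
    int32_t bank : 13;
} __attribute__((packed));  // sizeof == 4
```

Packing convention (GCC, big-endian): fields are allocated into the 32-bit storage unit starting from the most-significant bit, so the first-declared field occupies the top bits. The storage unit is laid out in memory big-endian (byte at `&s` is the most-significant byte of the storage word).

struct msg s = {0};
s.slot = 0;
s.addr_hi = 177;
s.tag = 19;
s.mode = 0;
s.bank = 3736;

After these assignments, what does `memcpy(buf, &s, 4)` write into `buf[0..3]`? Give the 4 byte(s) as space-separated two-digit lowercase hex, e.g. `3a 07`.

slot:1 = 0 → 0x0 << 31 → word 0x00000000
addr_hi:9 = 177 → 0xb1 << 22 → word 0x2c400000
tag:5 = 19 → 0x13 << 17 → word 0x2c660000
mode:4 = 0 → 0x0 << 13 → word 0x2c660000
bank:13 = 3736 → 0xe98 << 0 → word 0x2c660e98
word = 0x2c660e98 → big-endian bytes:
  [0]=0x2c  [1]=0x66  [2]=0x0e  [3]=0x98

2c 66 0e 98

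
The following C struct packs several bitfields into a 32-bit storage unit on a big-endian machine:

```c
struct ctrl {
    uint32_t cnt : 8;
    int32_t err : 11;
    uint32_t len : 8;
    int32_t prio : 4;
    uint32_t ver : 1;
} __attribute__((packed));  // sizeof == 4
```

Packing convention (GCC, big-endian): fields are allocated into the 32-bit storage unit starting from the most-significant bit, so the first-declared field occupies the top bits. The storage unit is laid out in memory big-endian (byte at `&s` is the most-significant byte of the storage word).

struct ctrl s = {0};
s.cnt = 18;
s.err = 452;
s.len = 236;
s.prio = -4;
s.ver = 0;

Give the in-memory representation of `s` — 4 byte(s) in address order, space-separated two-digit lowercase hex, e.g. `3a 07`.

12 38 9d 98

cnt (8b) val=18 bits=0x12 at bit 24: 0x12000000
err (11b) val=452 bits=0x1c4 at bit 13: 0x12388000
len (8b) val=236 bits=0xec at bit 5: 0x12389d80
prio (4b) val=-4 bits=0xc at bit 1: 0x12389d98
ver (1b) val=0 bits=0x0 at bit 0: 0x12389d98
word = 0x12389d98 → big-endian bytes:
  [0]=0x12  [1]=0x38  [2]=0x9d  [3]=0x98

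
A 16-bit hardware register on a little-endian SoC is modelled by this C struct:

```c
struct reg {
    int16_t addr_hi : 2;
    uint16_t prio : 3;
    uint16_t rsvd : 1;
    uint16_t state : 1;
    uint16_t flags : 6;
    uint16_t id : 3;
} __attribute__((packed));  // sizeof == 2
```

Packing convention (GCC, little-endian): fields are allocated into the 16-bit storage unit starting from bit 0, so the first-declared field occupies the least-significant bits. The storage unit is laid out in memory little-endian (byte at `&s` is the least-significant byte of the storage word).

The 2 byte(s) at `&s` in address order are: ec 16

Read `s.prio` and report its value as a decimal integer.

3

[0]=0xec [1]=0x16 (little-endian) → word 0x16ec
addr_hi:2 @ bit 0 → (0x16ec>>0)&0x3 = 0x0
prio:3 @ bit 2 → (0x16ec>>2)&0x7 = 0x3  ←
rsvd:1 @ bit 5 → (0x16ec>>5)&0x1 = 0x1
state:1 @ bit 6 → (0x16ec>>6)&0x1 = 0x1
flags:6 @ bit 7 → (0x16ec>>7)&0x3f = 0x2d
id:3 @ bit 13 → (0x16ec>>13)&0x7 = 0x0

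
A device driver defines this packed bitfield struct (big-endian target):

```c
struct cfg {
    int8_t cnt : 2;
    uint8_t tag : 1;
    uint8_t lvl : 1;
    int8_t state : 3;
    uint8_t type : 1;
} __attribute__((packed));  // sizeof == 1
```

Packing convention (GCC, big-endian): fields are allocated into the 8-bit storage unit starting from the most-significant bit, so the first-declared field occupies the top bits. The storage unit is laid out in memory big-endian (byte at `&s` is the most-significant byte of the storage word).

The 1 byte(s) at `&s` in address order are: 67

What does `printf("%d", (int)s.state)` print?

3

[0]=0x67 (big-endian) → word 0x67
cnt [6+:2] = (word>>6) & 0x3 = 1
tag [5+:1] = (word>>5) & 0x1 = 1
lvl [4+:1] = (word>>4) & 0x1 = 0
state [1+:3] = (word>>1) & 0x7 = 3  ←
type [0+:1] = (word>>0) & 0x1 = 1
state signed 3b, MSB=0: value = 3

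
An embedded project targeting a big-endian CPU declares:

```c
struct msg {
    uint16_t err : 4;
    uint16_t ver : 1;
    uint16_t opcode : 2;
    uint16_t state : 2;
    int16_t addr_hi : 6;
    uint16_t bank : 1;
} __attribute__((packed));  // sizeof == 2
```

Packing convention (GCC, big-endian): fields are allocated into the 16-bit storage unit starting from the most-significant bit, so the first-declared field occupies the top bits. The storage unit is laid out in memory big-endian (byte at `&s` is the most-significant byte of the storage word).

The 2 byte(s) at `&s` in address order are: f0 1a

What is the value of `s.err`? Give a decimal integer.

[0]=0xf0 [1]=0x1a (big-endian) → word 0xf01a
err [12+:4] = (word>>12) & 0xf = 15  ←
ver [11+:1] = (word>>11) & 0x1 = 0
opcode [9+:2] = (word>>9) & 0x3 = 0
state [7+:2] = (word>>7) & 0x3 = 0
addr_hi [1+:6] = (word>>1) & 0x3f = 13
bank [0+:1] = (word>>0) & 0x1 = 0

15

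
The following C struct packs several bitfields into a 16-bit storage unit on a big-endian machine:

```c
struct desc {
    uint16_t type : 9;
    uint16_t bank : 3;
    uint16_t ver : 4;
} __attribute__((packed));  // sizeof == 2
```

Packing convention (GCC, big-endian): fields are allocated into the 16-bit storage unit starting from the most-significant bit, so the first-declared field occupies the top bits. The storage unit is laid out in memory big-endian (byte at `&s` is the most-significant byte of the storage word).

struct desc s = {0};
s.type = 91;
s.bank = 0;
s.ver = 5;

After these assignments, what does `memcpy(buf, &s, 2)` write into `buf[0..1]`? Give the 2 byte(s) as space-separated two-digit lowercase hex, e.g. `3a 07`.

2d 85

type:9 = 91 → 0x5b << 7 → word 0x2d80
bank:3 = 0 → 0x0 << 4 → word 0x2d80
ver:4 = 5 → 0x5 << 0 → word 0x2d85
word = 0x2d85 → big-endian bytes:
  [0]=0x2d  [1]=0x85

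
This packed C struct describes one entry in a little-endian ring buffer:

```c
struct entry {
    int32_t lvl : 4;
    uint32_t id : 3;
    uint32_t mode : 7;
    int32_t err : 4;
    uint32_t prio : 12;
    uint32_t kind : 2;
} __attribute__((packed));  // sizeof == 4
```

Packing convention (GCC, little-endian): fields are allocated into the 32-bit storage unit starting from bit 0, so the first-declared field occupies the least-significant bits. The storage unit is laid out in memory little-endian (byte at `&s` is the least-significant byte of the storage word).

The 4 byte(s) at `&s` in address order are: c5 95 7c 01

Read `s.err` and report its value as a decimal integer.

[0]=0xc5 [1]=0x95 [2]=0x7c [3]=0x01 (little-endian) → word 0x017c95c5
lvl:4 @ bit 0 → (0x017c95c5>>0)&0xf = 0x5
id:3 @ bit 4 → (0x017c95c5>>4)&0x7 = 0x4
mode:7 @ bit 7 → (0x017c95c5>>7)&0x7f = 0x2b
err:4 @ bit 14 → (0x017c95c5>>14)&0xf = 0x2  ←
prio:12 @ bit 18 → (0x017c95c5>>18)&0xfff = 0x5f
kind:2 @ bit 30 → (0x017c95c5>>30)&0x3 = 0x0
err signed 4b, MSB=0: value = 2

2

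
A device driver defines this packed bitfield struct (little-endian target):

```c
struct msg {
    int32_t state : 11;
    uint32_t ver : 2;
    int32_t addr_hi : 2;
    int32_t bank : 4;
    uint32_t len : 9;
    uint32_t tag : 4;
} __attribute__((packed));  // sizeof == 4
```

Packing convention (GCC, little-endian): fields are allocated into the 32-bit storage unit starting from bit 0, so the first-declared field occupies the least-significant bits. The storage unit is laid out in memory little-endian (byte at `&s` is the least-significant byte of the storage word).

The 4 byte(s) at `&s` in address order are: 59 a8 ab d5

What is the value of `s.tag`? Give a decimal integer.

[0]=0x59 [1]=0xa8 [2]=0xab [3]=0xd5 (little-endian) → word 0xd5aba859
state:11 @ bit 0 → (0xd5aba859>>0)&0x7ff = 0x59
ver:2 @ bit 11 → (0xd5aba859>>11)&0x3 = 0x1
addr_hi:2 @ bit 13 → (0xd5aba859>>13)&0x3 = 0x1
bank:4 @ bit 15 → (0xd5aba859>>15)&0xf = 0x7
len:9 @ bit 19 → (0xd5aba859>>19)&0x1ff = 0xb5
tag:4 @ bit 28 → (0xd5aba859>>28)&0xf = 0xd  ←

13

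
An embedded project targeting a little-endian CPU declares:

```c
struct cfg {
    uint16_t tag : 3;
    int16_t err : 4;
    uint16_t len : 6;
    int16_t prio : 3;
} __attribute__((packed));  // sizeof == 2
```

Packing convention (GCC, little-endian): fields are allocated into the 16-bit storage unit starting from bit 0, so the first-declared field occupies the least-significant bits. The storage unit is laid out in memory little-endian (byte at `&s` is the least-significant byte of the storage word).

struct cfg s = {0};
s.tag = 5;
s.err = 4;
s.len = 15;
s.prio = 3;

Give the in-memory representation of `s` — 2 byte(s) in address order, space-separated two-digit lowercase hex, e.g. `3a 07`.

a5 67

[0+:3] tag=5 & 0x7 = 0x5; word=0x0005
[3+:4] err=4 & 0xf = 0x4; word=0x0025
[7+:6] len=15 & 0x3f = 0xf; word=0x07a5
[13+:3] prio=3 & 0x7 = 0x3; word=0x67a5
word = 0x67a5 → little-endian bytes:
  [0]=0xa5  [1]=0x67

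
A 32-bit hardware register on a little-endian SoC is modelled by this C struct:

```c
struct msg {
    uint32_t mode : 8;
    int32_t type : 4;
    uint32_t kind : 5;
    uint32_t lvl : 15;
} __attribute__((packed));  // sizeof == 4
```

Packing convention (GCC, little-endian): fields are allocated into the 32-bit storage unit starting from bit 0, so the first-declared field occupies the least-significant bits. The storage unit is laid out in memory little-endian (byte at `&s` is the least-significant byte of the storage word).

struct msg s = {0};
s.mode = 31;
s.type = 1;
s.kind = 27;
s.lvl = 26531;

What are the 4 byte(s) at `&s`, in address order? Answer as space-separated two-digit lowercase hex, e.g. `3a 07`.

mode (8b) val=31 bits=0x1f at bit 0: 0x0000001f
type (4b) val=1 bits=0x1 at bit 8: 0x0000011f
kind (5b) val=27 bits=0x1b at bit 12: 0x0001b11f
lvl (15b) val=26531 bits=0x67a3 at bit 17: 0xcf47b11f
word = 0xcf47b11f → little-endian bytes:
  [0]=0x1f  [1]=0xb1  [2]=0x47  [3]=0xcf

1f b1 47 cf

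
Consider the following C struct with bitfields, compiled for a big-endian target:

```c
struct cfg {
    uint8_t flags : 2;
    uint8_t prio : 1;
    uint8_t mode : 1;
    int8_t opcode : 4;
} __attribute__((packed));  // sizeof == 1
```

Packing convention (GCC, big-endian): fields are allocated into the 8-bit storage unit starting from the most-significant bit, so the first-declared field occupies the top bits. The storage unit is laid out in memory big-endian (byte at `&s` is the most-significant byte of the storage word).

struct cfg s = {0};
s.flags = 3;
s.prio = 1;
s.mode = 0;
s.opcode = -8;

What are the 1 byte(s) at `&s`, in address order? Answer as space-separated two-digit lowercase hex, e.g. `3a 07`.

flags (2b) val=3 bits=0x3 at bit 6: 0xc0
prio (1b) val=1 bits=0x1 at bit 5: 0xe0
mode (1b) val=0 bits=0x0 at bit 4: 0xe0
opcode (4b) val=-8 bits=0x8 at bit 0: 0xe8
word = 0xe8 → big-endian bytes:
  [0]=0xe8

e8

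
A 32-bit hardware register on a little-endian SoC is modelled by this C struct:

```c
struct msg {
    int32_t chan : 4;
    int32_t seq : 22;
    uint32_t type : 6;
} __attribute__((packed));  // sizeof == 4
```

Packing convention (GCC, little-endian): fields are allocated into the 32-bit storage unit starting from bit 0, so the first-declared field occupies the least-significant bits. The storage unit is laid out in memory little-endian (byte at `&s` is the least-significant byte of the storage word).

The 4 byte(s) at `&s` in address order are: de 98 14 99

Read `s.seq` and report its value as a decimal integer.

1132941

[0]=0xde [1]=0x98 [2]=0x14 [3]=0x99 (little-endian) → word 0x991498de
chan [0+:4] = (word>>0) & 0xf = 14
seq [4+:22] = (word>>4) & 0x3fffff = 1132941  ←
type [26+:6] = (word>>26) & 0x3f = 38
seq signed 22b, MSB=0: value = 1132941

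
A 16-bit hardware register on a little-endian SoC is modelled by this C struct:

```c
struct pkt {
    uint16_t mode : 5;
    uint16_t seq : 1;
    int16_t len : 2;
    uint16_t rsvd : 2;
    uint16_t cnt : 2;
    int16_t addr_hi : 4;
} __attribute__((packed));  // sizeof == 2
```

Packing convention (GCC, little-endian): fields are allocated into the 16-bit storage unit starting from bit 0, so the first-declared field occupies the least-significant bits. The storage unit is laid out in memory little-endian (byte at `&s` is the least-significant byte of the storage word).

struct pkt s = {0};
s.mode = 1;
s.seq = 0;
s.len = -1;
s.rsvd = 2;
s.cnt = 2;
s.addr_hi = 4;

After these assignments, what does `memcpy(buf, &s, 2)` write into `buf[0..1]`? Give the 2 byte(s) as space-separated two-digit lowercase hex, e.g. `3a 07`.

c1 4a

mode (5b) val=1 bits=0x1 at bit 0: 0x0001
seq (1b) val=0 bits=0x0 at bit 5: 0x0001
len (2b) val=-1 bits=0x3 at bit 6: 0x00c1
rsvd (2b) val=2 bits=0x2 at bit 8: 0x02c1
cnt (2b) val=2 bits=0x2 at bit 10: 0x0ac1
addr_hi (4b) val=4 bits=0x4 at bit 12: 0x4ac1
word = 0x4ac1 → little-endian bytes:
  [0]=0xc1  [1]=0x4a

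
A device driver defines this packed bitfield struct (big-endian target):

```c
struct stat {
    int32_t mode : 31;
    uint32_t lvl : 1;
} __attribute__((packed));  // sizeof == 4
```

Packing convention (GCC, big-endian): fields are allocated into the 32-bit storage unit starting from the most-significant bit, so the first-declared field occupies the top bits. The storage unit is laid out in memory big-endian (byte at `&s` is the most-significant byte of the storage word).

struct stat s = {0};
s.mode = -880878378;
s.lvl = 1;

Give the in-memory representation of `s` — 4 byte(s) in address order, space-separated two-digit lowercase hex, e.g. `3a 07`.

mode (31b) val=-880878378 bits=0x4b7edcd6 at bit 1: 0x96fdb9ac
lvl (1b) val=1 bits=0x1 at bit 0: 0x96fdb9ad
word = 0x96fdb9ad → big-endian bytes:
  [0]=0x96  [1]=0xfd  [2]=0xb9  [3]=0xad

96 fd b9 ad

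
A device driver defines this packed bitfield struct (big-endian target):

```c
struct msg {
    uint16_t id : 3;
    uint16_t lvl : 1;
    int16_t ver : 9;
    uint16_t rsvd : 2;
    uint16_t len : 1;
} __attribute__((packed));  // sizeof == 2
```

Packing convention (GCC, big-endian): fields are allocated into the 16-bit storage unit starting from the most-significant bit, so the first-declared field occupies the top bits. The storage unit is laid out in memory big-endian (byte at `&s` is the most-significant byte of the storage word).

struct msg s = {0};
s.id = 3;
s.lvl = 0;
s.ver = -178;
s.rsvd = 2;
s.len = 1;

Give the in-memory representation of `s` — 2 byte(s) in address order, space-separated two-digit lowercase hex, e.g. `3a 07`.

6a 75

[13+:3] id=3 & 0x7 = 0x3; word=0x6000
[12+:1] lvl=0 & 0x1 = 0x0; word=0x6000
[3+:9] ver=-178 & 0x1ff = 0x14e; word=0x6a70
[1+:2] rsvd=2 & 0x3 = 0x2; word=0x6a74
[0+:1] len=1 & 0x1 = 0x1; word=0x6a75
word = 0x6a75 → big-endian bytes:
  [0]=0x6a  [1]=0x75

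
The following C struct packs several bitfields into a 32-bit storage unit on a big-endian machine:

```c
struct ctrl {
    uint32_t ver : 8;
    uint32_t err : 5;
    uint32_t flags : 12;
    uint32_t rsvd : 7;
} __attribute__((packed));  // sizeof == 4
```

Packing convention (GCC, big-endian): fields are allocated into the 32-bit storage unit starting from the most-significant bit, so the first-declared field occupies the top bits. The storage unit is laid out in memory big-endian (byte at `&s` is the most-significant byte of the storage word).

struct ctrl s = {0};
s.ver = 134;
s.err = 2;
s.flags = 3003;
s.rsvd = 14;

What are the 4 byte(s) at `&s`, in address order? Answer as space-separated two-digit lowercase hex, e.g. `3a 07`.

ver:8 = 134 → 0x86 << 24 → word 0x86000000
err:5 = 2 → 0x2 << 19 → word 0x86100000
flags:12 = 3003 → 0xbbb << 7 → word 0x8615dd80
rsvd:7 = 14 → 0xe << 0 → word 0x8615dd8e
word = 0x8615dd8e → big-endian bytes:
  [0]=0x86  [1]=0x15  [2]=0xdd  [3]=0x8e

86 15 dd 8e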